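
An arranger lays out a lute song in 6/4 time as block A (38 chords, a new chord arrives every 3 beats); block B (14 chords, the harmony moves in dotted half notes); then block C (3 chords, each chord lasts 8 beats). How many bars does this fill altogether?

30 bars

A: 38 × 3 = 114 beats = 19 bars.
B: 14 × 3 = 42 beats = 7 bars.
C: 3 × 8 = 24 beats = 4 bars.
Total: 19 + 7 + 4 = 30 bars.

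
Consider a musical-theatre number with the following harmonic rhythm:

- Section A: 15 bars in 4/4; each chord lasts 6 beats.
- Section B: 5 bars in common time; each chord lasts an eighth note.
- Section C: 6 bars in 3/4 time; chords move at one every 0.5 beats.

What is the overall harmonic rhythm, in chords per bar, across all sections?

A: 15 bars of 4 beats is 60 beats; at 6 beats each that's 10 chords.
B: 5 bars of 4 beats is 20 beats; at 0.5 beats each that's 40 chords.
C: 6 bars of 3 beats is 18 beats; at 0.5 beats each that's 36 chords.
Overall: 86 chords over 26 bars → 86/26 = 43/13 chords per bar.

43/13 chords per bar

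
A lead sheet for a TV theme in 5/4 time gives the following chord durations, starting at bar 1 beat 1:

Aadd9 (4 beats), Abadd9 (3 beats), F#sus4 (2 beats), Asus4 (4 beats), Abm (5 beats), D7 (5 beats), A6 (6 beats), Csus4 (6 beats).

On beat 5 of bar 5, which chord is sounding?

A6

Beat 5 of bar 5 is beat (5−1)×5 + 5 = 25 overall.
Running totals: Aadd9 ends at 4, Abadd9 ends at 7, F#sus4 ends at 9, Asus4 ends at 13, Abm ends at 18, D7 ends at 23, A6 ends at 29.
Beat 25 falls within A6.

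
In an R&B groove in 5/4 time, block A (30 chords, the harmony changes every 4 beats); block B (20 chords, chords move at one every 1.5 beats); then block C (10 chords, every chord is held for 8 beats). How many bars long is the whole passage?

46 bars

A: 30 × 4 = 120 beats = 24 bars.
B: 20 × 1.5 = 30 beats = 6 bars.
C: 10 × 8 = 80 beats = 16 bars.
Total: 24 + 6 + 16 = 46 bars.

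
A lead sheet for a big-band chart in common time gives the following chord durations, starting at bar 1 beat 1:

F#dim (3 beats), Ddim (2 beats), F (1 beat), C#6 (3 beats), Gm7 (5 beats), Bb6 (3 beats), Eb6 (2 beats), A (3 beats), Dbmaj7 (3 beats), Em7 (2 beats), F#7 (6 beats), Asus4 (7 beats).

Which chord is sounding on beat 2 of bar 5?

Beat 2 of bar 5 is beat (5−1)×4 + 2 = 18 overall.
Running totals: F#dim ends at 3, Ddim ends at 5, F ends at 6, C#6 ends at 9, Gm7 ends at 14, Bb6 ends at 17, Eb6 ends at 19.
Beat 18 falls within Eb6.

Eb6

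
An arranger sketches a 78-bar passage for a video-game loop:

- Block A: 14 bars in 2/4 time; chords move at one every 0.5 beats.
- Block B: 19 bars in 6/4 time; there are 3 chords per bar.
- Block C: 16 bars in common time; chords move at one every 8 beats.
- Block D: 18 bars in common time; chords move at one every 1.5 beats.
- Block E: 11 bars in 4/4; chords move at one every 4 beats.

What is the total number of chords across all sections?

A has 28 beats and chords last 0.5 each, so 56 chords.
B has 114 beats and chords last 2 each, so 57 chords.
C has 64 beats and chords last 8 each, so 8 chords.
D has 72 beats and chords last 1.5 each, so 48 chords.
E has 44 beats and chords last 4 each, so 11 chords.
Total: 56 + 57 + 8 + 48 + 11 = 180.

180 chords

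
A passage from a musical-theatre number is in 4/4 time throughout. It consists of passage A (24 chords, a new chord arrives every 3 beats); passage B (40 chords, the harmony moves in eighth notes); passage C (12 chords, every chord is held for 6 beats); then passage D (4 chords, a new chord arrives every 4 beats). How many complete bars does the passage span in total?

A: 24 × 3 = 72 beats = 18 bars.
B: 40 × 0.5 = 20 beats = 5 bars.
C: 12 × 6 = 72 beats = 18 bars.
D: 4 × 4 = 16 beats = 4 bars.
Total: 18 + 5 + 18 + 4 = 45 bars.

45 bars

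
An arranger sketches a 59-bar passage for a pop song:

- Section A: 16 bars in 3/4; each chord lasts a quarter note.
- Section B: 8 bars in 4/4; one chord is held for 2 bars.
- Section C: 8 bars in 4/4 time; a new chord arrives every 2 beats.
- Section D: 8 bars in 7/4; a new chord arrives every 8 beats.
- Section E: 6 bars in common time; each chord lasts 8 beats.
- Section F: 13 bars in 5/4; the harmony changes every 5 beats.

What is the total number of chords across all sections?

91 chords

A: 16 bars × 3 beats = 48 beats; 1 beat/chord → 48 chords.
B: 8 bars × 4 beats = 32 beats; 8 beats/chord → 4 chords.
C: 8 bars × 4 beats = 32 beats; 2 beats/chord → 16 chords.
D: 8 bars × 7 beats = 56 beats; 8 beats/chord → 7 chords.
E: 6 bars × 4 beats = 24 beats; 8 beats/chord → 3 chords.
F: 13 bars × 5 beats = 65 beats; 5 beats/chord → 13 chords.
Total: 48 + 4 + 16 + 7 + 3 + 13 = 91.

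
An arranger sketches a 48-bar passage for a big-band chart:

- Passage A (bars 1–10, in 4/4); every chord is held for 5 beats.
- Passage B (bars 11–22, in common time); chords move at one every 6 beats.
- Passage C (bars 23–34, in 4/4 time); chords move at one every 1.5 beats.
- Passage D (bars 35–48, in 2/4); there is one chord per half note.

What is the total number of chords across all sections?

A: 10·4 = 40 beats, 40/5 = 8 chords.
B: 12·4 = 48 beats, 48/6 = 8 chords.
C: 12·4 = 48 beats, 48/1.5 = 32 chords.
D: 14·2 = 28 beats, 28/2 = 14 chords.
Total: 8 + 8 + 32 + 14 = 62.

62 chords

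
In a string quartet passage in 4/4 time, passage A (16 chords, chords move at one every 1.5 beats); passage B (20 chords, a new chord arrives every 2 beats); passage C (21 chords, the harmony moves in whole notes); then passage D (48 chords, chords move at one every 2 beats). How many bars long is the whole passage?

A: 16 × 1.5 = 24 beats = 6 bars.
B: 20 × 2 = 40 beats = 10 bars.
C: 21 × 4 = 84 beats = 21 bars.
D: 48 × 2 = 96 beats = 24 bars.
Total: 6 + 10 + 21 + 24 = 61 bars.

61 bars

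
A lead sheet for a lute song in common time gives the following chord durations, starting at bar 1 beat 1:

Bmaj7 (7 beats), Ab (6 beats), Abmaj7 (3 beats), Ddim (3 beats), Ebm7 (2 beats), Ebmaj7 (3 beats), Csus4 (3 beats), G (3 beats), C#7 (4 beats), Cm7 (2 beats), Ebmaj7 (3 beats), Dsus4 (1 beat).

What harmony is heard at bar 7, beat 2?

Beat 2 of bar 7 is beat (7−1)×4 + 2 = 26 overall.
Running totals: Bmaj7 ends at 7, Ab ends at 13, Abmaj7 ends at 16, Ddim ends at 19, Ebm7 ends at 21, Ebmaj7 ends at 24, Csus4 ends at 27.
Beat 26 falls within Csus4.

Csus4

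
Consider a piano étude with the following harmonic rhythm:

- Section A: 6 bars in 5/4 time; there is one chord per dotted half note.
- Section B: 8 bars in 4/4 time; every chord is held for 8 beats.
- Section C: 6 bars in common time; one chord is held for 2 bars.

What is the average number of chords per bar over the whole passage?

0.85 chords per bar

A: 6 × 5 = 30 beats ÷ 3 = 10 chords.
B: 8 × 4 = 32 beats ÷ 8 = 4 chords.
C: 6 × 4 = 24 beats ÷ 8 = 3 chords.
Overall: 17 chords over 20 bars → 17/20 = 0.85 chords per bar.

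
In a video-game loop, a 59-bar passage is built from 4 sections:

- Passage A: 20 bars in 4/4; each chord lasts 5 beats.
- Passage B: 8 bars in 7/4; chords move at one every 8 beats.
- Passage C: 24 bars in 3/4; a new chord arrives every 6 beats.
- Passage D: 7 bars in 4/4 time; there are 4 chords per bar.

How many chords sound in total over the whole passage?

A: 20 bars × 4 beats = 80 beats; 5 beats/chord → 16 chords.
B: 8 bars × 7 beats = 56 beats; 8 beats/chord → 7 chords.
C: 24 bars × 3 beats = 72 beats; 6 beats/chord → 12 chords.
D: 7 bars × 4 beats = 28 beats; 1 beat/chord → 28 chords.
Total: 16 + 7 + 12 + 28 = 63.

63 chords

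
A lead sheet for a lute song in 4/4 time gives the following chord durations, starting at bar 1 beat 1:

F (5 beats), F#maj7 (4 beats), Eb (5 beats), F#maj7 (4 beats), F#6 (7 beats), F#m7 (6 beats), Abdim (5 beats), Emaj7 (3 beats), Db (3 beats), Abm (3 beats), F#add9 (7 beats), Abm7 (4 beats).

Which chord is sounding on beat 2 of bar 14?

Beat 2 of bar 14 is beat (14−1)×4 + 2 = 54 overall.
Running totals: F ends at 5, F#maj7 ends at 9, Eb ends at 14, F#maj7 ends at 18, F#6 ends at 25, F#m7 ends at 31, Abdim ends at 36, Emaj7 ends at 39, Db ends at 42, Abm ends at 45, F#add9 ends at 52, Abm7 ends at 56.
Beat 54 falls within Abm7.

Abm7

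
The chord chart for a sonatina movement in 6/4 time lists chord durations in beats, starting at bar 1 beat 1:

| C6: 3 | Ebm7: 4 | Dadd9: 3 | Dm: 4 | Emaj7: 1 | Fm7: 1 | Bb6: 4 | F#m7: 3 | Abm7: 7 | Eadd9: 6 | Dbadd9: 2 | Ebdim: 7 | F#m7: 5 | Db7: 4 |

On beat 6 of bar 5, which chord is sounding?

Abm7

Beat 6 of bar 5 is beat (5−1)×6 + 6 = 30 overall.
Running totals: C6 ends at 3, Ebm7 ends at 7, Dadd9 ends at 10, Dm ends at 14, Emaj7 ends at 15, Fm7 ends at 16, Bb6 ends at 20, F#m7 ends at 23, Abm7 ends at 30.
Beat 30 falls within Abm7.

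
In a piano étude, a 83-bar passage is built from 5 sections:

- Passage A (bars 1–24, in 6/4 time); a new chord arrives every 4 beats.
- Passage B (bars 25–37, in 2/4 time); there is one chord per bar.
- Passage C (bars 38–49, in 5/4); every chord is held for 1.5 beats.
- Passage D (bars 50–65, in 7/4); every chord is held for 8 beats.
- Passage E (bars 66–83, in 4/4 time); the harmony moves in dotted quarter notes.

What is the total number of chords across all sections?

151 chords

A: 24 bars × 6 beats = 144 beats; 4 beats/chord → 36 chords.
B: 13 bars × 2 beats = 26 beats; 2 beats/chord → 13 chords.
C: 12 bars × 5 beats = 60 beats; 1.5 beats/chord → 40 chords.
D: 16 bars × 7 beats = 112 beats; 8 beats/chord → 14 chords.
E: 18 bars × 4 beats = 72 beats; 1.5 beats/chord → 48 chords.
Total: 36 + 13 + 40 + 14 + 48 = 151.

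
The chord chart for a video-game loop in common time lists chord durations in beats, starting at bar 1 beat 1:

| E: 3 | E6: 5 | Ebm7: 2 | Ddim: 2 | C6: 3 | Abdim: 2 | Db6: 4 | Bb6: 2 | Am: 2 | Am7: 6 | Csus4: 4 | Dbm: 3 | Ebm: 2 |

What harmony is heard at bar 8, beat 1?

Beat 1 of bar 8 is beat (8−1)×4 + 1 = 29 overall.
Running totals: E ends at 3, E6 ends at 8, Ebm7 ends at 10, Ddim ends at 12, C6 ends at 15, Abdim ends at 17, Db6 ends at 21, Bb6 ends at 23, Am ends at 25, Am7 ends at 31.
Beat 29 falls within Am7.

Am7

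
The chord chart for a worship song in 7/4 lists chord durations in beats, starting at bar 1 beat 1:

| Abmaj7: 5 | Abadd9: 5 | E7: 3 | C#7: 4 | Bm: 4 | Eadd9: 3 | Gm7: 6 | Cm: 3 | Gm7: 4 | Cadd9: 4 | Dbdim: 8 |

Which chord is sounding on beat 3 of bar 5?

Cm

Beat 3 of bar 5 is beat (5−1)×7 + 3 = 31 overall.
Running totals: Abmaj7 ends at 5, Abadd9 ends at 10, E7 ends at 13, C#7 ends at 17, Bm ends at 21, Eadd9 ends at 24, Gm7 ends at 30, Cm ends at 33.
Beat 31 falls within Cm.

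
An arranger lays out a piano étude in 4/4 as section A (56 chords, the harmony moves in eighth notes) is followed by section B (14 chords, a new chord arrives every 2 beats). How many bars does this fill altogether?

14 bars

A: 56 × 0.5 = 28 beats = 7 bars.
B: 14 × 2 = 28 beats = 7 bars.
Total: 7 + 7 = 14 bars.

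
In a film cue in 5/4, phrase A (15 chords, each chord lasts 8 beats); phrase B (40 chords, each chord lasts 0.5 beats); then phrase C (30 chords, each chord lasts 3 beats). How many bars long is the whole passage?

A: 15 × 8 = 120 beats = 24 bars.
B: 40 × 0.5 = 20 beats = 4 bars.
C: 30 × 3 = 90 beats = 18 bars.
Total: 24 + 4 + 18 = 46 bars.

46 bars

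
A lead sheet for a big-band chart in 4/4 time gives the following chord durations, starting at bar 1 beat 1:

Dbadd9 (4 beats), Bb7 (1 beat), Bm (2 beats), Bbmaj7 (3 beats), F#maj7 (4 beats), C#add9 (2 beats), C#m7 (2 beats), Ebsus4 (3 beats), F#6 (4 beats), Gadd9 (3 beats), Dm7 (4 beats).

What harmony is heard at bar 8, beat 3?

Beat 3 of bar 8 is beat (8−1)×4 + 3 = 31 overall.
Running totals: Dbadd9 ends at 4, Bb7 ends at 5, Bm ends at 7, Bbmaj7 ends at 10, F#maj7 ends at 14, C#add9 ends at 16, C#m7 ends at 18, Ebsus4 ends at 21, F#6 ends at 25, Gadd9 ends at 28, Dm7 ends at 32.
Beat 31 falls within Dm7.

Dm7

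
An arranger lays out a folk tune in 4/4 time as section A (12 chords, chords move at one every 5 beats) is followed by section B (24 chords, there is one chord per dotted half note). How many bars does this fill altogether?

33 bars

A: 12 × 5 = 60 beats = 15 bars.
B: 24 × 3 = 72 beats = 18 bars.
Total: 15 + 18 = 33 bars.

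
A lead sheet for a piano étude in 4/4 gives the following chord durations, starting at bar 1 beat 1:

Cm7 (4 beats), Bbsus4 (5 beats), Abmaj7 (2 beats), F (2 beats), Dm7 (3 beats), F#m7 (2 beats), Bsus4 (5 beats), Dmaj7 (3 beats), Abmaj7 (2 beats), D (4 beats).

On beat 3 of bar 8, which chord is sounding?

Beat 3 of bar 8 is beat (8−1)×4 + 3 = 31 overall.
Running totals: Cm7 ends at 4, Bbsus4 ends at 9, Abmaj7 ends at 11, F ends at 13, Dm7 ends at 16, F#m7 ends at 18, Bsus4 ends at 23, Dmaj7 ends at 26, Abmaj7 ends at 28, D ends at 32.
Beat 31 falls within D.

D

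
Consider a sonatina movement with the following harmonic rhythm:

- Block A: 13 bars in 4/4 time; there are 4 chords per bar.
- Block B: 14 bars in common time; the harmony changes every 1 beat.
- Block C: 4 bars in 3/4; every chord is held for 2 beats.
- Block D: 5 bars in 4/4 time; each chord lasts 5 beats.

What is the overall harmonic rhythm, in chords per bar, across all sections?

59/18 chords per bar

A: 13 bars of 4 beats is 52 beats; at 1 beat each that's 52 chords.
B: 14 bars of 4 beats is 56 beats; at 1 beat each that's 56 chords.
C: 4 bars of 3 beats is 12 beats; at 2 beats each that's 6 chords.
D: 5 bars of 4 beats is 20 beats; at 5 beats each that's 4 chords.
Overall: 118 chords over 36 bars → 118/36 = 59/18 chords per bar.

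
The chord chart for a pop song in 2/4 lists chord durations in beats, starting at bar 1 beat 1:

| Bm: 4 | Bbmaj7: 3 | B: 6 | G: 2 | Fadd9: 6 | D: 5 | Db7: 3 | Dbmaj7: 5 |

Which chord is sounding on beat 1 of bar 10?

Beat 1 of bar 10 is beat (10−1)×2 + 1 = 19 overall.
Running totals: Bm ends at 4, Bbmaj7 ends at 7, B ends at 13, G ends at 15, Fadd9 ends at 21.
Beat 19 falls within Fadd9.

Fadd9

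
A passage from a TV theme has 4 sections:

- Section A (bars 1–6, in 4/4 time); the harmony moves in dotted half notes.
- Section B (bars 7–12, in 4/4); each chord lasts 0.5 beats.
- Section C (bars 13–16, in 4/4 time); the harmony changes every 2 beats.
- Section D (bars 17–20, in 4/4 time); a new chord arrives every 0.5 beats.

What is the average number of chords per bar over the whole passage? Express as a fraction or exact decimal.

4.8 chords per bar

A: 6 bars of 4 beats is 24 beats; at 3 beats each that's 8 chords.
B: 6 bars of 4 beats is 24 beats; at 0.5 beats each that's 48 chords.
C: 4 bars of 4 beats is 16 beats; at 2 beats each that's 8 chords.
D: 4 bars of 4 beats is 16 beats; at 0.5 beats each that's 32 chords.
Overall: 96 chords over 20 bars → 96/20 = 4.8 chords per bar.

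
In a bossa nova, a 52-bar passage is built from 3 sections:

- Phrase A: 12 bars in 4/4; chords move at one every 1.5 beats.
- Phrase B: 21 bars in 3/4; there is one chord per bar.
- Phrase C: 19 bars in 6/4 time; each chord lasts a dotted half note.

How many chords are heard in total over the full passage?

91 chords

A: 12 bars × 4 beats = 48 beats; 1.5 beats/chord → 32 chords.
B: 21 bars × 3 beats = 63 beats; 3 beats/chord → 21 chords.
C: 19 bars × 6 beats = 114 beats; 3 beats/chord → 38 chords.
Total: 32 + 21 + 38 = 91.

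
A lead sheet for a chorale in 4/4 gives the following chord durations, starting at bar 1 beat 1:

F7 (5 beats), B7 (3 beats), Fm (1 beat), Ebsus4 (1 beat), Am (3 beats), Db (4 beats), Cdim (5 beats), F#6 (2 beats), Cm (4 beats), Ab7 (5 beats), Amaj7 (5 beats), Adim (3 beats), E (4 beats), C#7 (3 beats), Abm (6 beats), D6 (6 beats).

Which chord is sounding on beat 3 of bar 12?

Beat 3 of bar 12 is beat (12−1)×4 + 3 = 47 overall.
Running totals: F7 ends at 5, B7 ends at 8, Fm ends at 9, Ebsus4 ends at 10, Am ends at 13, Db ends at 17, Cdim ends at 22, F#6 ends at 24, Cm ends at 28, Ab7 ends at 33, Amaj7 ends at 38, Adim ends at 41, E ends at 45, C#7 ends at 48.
Beat 47 falls within C#7.

C#7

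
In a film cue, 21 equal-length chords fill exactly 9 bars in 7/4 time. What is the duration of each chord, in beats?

3 beats

9 bars × 7 beats/bar = 63 beats total.
63 beats ÷ 21 chords = 3 beats per chord.
(That is a dotted half note.)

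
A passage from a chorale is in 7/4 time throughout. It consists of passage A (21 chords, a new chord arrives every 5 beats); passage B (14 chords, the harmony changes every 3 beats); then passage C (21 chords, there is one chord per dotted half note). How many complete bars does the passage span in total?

A: 21 × 5 = 105 beats = 15 bars.
B: 14 × 3 = 42 beats = 6 bars.
C: 21 × 3 = 63 beats = 9 bars.
Total: 15 + 6 + 9 = 30 bars.

30 bars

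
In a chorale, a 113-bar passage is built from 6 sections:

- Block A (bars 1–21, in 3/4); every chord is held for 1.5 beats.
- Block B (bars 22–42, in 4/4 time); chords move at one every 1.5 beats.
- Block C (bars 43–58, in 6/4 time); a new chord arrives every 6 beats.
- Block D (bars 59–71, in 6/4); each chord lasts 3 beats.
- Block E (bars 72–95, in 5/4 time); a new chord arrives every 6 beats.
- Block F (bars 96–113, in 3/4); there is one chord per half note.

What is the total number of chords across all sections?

187 chords

A: 21 bars × 3 beats = 63 beats; 1.5 beats/chord → 42 chords.
B: 21 bars × 4 beats = 84 beats; 1.5 beats/chord → 56 chords.
C: 16 bars × 6 beats = 96 beats; 6 beats/chord → 16 chords.
D: 13 bars × 6 beats = 78 beats; 3 beats/chord → 26 chords.
E: 24 bars × 5 beats = 120 beats; 6 beats/chord → 20 chords.
F: 18 bars × 3 beats = 54 beats; 2 beats/chord → 27 chords.
Total: 42 + 56 + 16 + 26 + 20 + 27 = 187.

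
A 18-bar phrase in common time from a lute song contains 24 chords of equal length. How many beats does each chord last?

3 beats

18 bars × 4 beats/bar = 72 beats total.
72 beats ÷ 24 chords = 3 beats per chord.
(That is a dotted half note.)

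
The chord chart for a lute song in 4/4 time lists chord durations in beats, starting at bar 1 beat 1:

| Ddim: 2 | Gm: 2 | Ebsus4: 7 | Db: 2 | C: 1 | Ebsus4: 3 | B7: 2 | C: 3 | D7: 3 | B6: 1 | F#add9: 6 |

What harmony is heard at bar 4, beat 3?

Beat 3 of bar 4 is beat (4−1)×4 + 3 = 15 overall.
Running totals: Ddim ends at 2, Gm ends at 4, Ebsus4 ends at 11, Db ends at 13, C ends at 14, Ebsus4 ends at 17.
Beat 15 falls within Ebsus4.

Ebsus4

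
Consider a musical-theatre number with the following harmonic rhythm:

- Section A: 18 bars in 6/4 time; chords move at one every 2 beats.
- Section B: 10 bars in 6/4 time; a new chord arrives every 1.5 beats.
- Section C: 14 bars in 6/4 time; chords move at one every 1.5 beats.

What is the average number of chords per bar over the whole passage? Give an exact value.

A: 18 × 6 = 108 beats ÷ 2 = 54 chords.
B: 10 × 6 = 60 beats ÷ 1.5 = 40 chords.
C: 14 × 6 = 84 beats ÷ 1.5 = 56 chords.
Overall: 150 chords over 42 bars → 150/42 = 25/7 chords per bar.

25/7 chords per bar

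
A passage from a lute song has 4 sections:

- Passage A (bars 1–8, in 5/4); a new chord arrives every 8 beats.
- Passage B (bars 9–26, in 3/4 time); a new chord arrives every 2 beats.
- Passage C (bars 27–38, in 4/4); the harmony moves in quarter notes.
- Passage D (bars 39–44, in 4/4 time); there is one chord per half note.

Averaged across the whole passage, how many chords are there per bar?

23/11 chords per bar

A: 8 bars of 5 beats is 40 beats; at 8 beats each that's 5 chords.
B: 18 bars of 3 beats is 54 beats; at 2 beats each that's 27 chords.
C: 12 bars of 4 beats is 48 beats; at 1 beat each that's 48 chords.
D: 6 bars of 4 beats is 24 beats; at 2 beats each that's 12 chords.
Overall: 92 chords over 44 bars → 92/44 = 23/11 chords per bar.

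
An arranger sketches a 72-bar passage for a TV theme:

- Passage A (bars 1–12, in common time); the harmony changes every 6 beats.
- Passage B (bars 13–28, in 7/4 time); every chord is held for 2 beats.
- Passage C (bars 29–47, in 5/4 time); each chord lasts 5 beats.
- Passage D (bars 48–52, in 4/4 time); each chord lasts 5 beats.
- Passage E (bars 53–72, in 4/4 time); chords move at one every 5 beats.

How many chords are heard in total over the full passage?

A: 12·4 = 48 beats, 48/6 = 8 chords.
B: 16·7 = 112 beats, 112/2 = 56 chords.
C: 19·5 = 95 beats, 95/5 = 19 chords.
D: 5·4 = 20 beats, 20/5 = 4 chords.
E: 20·4 = 80 beats, 80/5 = 16 chords.
Total: 8 + 56 + 19 + 4 + 16 = 103.

103 chords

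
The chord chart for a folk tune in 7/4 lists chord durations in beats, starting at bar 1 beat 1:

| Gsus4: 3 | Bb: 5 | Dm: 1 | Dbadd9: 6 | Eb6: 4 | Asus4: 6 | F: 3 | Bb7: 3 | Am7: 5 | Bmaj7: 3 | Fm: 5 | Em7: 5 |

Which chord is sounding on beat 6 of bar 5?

Beat 6 of bar 5 is beat (5−1)×7 + 6 = 34 overall.
Running totals: Gsus4 ends at 3, Bb ends at 8, Dm ends at 9, Dbadd9 ends at 15, Eb6 ends at 19, Asus4 ends at 25, F ends at 28, Bb7 ends at 31, Am7 ends at 36.
Beat 34 falls within Am7.

Am7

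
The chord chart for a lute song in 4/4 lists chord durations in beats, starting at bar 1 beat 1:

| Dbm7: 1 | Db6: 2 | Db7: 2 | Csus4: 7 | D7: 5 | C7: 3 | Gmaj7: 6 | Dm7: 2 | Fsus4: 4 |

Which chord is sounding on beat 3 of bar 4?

D7

Beat 3 of bar 4 is beat (4−1)×4 + 3 = 15 overall.
Running totals: Dbm7 ends at 1, Db6 ends at 3, Db7 ends at 5, Csus4 ends at 12, D7 ends at 17.
Beat 15 falls within D7.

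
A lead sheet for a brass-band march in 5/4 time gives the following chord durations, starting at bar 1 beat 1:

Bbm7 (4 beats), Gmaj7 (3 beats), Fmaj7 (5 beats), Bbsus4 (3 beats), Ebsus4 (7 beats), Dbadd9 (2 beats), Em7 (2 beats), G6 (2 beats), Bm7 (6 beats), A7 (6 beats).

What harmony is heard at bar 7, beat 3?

Bm7

Beat 3 of bar 7 is beat (7−1)×5 + 3 = 33 overall.
Running totals: Bbm7 ends at 4, Gmaj7 ends at 7, Fmaj7 ends at 12, Bbsus4 ends at 15, Ebsus4 ends at 22, Dbadd9 ends at 24, Em7 ends at 26, G6 ends at 28, Bm7 ends at 34.
Beat 33 falls within Bm7.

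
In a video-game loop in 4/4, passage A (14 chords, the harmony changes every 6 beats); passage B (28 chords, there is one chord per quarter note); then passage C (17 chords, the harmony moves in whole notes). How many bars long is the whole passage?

45 bars

A: 14 × 6 = 84 beats = 21 bars.
B: 28 × 1 = 28 beats = 7 bars.
C: 17 × 4 = 68 beats = 17 bars.
Total: 21 + 7 + 17 = 45 bars.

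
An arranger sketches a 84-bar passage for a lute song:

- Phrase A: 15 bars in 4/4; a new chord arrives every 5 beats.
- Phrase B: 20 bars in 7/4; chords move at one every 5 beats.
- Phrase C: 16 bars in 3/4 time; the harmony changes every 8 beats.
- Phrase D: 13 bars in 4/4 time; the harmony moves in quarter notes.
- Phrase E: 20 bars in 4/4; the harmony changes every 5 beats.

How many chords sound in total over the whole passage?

114 chords

A: 15·4 = 60 beats, 60/5 = 12 chords.
B: 20·7 = 140 beats, 140/5 = 28 chords.
C: 16·3 = 48 beats, 48/8 = 6 chords.
D: 13·4 = 52 beats, 52/1 = 52 chords.
E: 20·4 = 80 beats, 80/5 = 16 chords.
Total: 12 + 28 + 6 + 52 + 16 = 114.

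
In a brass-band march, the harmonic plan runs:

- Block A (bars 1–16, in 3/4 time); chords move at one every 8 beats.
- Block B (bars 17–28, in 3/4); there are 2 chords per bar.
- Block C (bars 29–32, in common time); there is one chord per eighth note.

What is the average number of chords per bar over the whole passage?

31/16 chords per bar

A: 16 × 3 = 48 beats ÷ 8 = 6 chords.
B: 12 × 3 = 36 beats ÷ 1.5 = 24 chords.
C: 4 × 4 = 16 beats ÷ 0.5 = 32 chords.
Overall: 62 chords over 32 bars → 62/32 = 31/16 chords per bar.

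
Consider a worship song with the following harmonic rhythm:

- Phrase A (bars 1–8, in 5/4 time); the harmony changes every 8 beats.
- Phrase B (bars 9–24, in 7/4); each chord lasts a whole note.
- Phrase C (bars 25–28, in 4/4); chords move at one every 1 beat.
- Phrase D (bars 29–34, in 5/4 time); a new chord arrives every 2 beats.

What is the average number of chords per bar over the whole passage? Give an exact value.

32/17 chords per bar

A: 8 bars of 5 beats is 40 beats; at 8 beats each that's 5 chords.
B: 16 bars of 7 beats is 112 beats; at 4 beats each that's 28 chords.
C: 4 bars of 4 beats is 16 beats; at 1 beat each that's 16 chords.
D: 6 bars of 5 beats is 30 beats; at 2 beats each that's 15 chords.
Overall: 64 chords over 34 bars → 64/34 = 32/17 chords per bar.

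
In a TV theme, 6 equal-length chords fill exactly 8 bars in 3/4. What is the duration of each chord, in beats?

8 bars × 3 beats/bar = 24 beats total.
24 beats ÷ 6 chords = 4 beats per chord.
(That is a whole note.)

4 beats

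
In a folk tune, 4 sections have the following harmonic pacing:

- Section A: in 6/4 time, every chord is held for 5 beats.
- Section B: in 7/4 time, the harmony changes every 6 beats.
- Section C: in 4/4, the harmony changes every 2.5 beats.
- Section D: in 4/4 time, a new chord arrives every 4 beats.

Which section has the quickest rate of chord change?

Section C

A: 6 beats/bar ÷ 5 beats/chord = 1.2 chords/bar.
B: 7 beats/bar ÷ 6 beats/chord = 7/6 chords/bar.
C: 4 beats/bar ÷ 2.5 beats/chord = 1.6 chords/bar.
D: 4 beats/bar ÷ 4 beats/chord = 1 chord/bar.
Fastest is C at 1.6 chords/bar.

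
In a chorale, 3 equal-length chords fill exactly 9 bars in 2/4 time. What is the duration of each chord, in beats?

9 bars × 2 beats/bar = 18 beats total.
18 beats ÷ 3 chords = 6 beats per chord.

6 beats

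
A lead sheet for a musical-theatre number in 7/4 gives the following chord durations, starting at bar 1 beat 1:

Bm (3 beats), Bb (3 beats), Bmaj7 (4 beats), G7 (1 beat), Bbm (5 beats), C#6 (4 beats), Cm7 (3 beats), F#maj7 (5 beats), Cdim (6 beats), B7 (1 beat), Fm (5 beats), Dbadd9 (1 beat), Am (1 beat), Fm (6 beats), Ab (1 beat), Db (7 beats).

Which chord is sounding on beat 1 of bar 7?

Beat 1 of bar 7 is beat (7−1)×7 + 1 = 43 overall.
Running totals: Bm ends at 3, Bb ends at 6, Bmaj7 ends at 10, G7 ends at 11, Bbm ends at 16, C#6 ends at 20, Cm7 ends at 23, F#maj7 ends at 28, Cdim ends at 34, B7 ends at 35, Fm ends at 40, Dbadd9 ends at 41, Am ends at 42, Fm ends at 48.
Beat 43 falls within Fm.

Fm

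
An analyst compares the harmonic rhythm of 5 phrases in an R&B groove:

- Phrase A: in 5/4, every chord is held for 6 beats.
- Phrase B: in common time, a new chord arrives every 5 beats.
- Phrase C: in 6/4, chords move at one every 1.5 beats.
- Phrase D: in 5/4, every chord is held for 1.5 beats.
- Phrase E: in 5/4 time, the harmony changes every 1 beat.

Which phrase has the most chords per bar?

A: 5 beats/bar ÷ 6 beats/chord = 5/6 chords/bar.
B: 4 beats/bar ÷ 5 beats/chord = 0.8 chords/bar.
C: 6 beats/bar ÷ 1.5 beats/chord = 4 chords/bar.
D: 5 beats/bar ÷ 1.5 beats/chord = 10/3 chords/bar.
E: 5 beats/bar ÷ 1 beat/chord = 5 chords/bar.
Fastest is E at 5 chords/bar.

Phrase E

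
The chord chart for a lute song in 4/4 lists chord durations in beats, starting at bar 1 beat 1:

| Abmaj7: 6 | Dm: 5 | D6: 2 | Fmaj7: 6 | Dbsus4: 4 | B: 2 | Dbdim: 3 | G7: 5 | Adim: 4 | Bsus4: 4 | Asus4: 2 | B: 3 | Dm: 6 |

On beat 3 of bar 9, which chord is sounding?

Adim

Beat 3 of bar 9 is beat (9−1)×4 + 3 = 35 overall.
Running totals: Abmaj7 ends at 6, Dm ends at 11, D6 ends at 13, Fmaj7 ends at 19, Dbsus4 ends at 23, B ends at 25, Dbdim ends at 28, G7 ends at 33, Adim ends at 37.
Beat 35 falls within Adim.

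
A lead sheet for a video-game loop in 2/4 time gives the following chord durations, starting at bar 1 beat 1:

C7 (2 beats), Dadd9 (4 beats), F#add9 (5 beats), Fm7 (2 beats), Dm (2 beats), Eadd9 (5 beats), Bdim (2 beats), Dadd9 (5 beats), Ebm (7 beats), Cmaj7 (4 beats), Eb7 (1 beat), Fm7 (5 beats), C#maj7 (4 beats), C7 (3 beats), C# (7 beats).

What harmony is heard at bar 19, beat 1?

Beat 1 of bar 19 is beat (19−1)×2 + 1 = 37 overall.
Running totals: C7 ends at 2, Dadd9 ends at 6, F#add9 ends at 11, Fm7 ends at 13, Dm ends at 15, Eadd9 ends at 20, Bdim ends at 22, Dadd9 ends at 27, Ebm ends at 34, Cmaj7 ends at 38.
Beat 37 falls within Cmaj7.

Cmaj7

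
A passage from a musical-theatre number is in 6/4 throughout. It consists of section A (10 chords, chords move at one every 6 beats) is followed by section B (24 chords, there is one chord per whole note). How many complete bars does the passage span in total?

26 bars

A: 10 × 6 = 60 beats = 10 bars.
B: 24 × 4 = 96 beats = 16 bars.
Total: 10 + 16 = 26 bars.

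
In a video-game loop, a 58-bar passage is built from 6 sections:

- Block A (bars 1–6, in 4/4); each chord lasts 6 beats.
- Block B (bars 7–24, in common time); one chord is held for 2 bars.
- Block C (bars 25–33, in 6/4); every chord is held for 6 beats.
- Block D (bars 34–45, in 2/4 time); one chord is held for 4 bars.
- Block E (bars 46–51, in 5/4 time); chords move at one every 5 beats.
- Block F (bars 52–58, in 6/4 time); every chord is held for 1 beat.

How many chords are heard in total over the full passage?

73 chords

A: 6 bars × 4 beats = 24 beats; 6 beats/chord → 4 chords.
B: 18 bars × 4 beats = 72 beats; 8 beats/chord → 9 chords.
C: 9 bars × 6 beats = 54 beats; 6 beats/chord → 9 chords.
D: 12 bars × 2 beats = 24 beats; 8 beats/chord → 3 chords.
E: 6 bars × 5 beats = 30 beats; 5 beats/chord → 6 chords.
F: 7 bars × 6 beats = 42 beats; 1 beat/chord → 42 chords.
Total: 4 + 9 + 9 + 3 + 6 + 42 = 73.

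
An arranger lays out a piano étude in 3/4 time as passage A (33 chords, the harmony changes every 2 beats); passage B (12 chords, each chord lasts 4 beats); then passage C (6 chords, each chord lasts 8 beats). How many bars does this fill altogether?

54 bars

A: 33 × 2 = 66 beats = 22 bars.
B: 12 × 4 = 48 beats = 16 bars.
C: 6 × 8 = 48 beats = 16 bars.
Total: 22 + 16 + 16 = 54 bars.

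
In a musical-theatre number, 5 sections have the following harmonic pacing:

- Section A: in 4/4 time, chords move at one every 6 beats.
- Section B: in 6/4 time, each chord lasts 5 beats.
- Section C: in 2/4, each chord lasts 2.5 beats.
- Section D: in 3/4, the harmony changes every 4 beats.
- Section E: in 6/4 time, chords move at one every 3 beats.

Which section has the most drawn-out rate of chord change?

Section A

A: each chord is 6 beats in 4/4, so 2/3 per bar.
B: each chord is 5 beats in 6/4, so 1.2 per bar.
C: each chord is 2.5 beats in 2/4, so 0.8 per bar.
D: each chord is 4 beats in 3/4, so 0.75 per bar.
E: each chord is 3 beats in 6/4, so 2 per bar.
Slowest is A at 2/3 chords/bar.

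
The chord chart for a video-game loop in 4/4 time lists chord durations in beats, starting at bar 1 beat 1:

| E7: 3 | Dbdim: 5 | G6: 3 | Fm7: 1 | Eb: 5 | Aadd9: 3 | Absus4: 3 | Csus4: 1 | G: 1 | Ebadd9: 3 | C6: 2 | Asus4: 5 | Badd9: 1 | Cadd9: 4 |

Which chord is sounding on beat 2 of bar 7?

Beat 2 of bar 7 is beat (7−1)×4 + 2 = 26 overall.
Running totals: E7 ends at 3, Dbdim ends at 8, G6 ends at 11, Fm7 ends at 12, Eb ends at 17, Aadd9 ends at 20, Absus4 ends at 23, Csus4 ends at 24, G ends at 25, Ebadd9 ends at 28.
Beat 26 falls within Ebadd9.

Ebadd9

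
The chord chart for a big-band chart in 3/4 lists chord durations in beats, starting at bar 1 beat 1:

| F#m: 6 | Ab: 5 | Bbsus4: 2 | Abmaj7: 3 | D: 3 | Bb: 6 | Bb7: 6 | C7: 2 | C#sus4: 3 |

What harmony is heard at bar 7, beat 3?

Beat 3 of bar 7 is beat (7−1)×3 + 3 = 21 overall.
Running totals: F#m ends at 6, Ab ends at 11, Bbsus4 ends at 13, Abmaj7 ends at 16, D ends at 19, Bb ends at 25.
Beat 21 falls within Bb.

Bb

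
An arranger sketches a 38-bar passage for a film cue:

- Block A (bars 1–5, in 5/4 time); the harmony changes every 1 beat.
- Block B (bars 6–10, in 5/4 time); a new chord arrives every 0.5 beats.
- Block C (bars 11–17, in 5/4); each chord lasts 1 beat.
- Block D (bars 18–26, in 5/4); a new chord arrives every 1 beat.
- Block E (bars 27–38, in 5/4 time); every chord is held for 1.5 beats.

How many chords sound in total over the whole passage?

195 chords

A: 5 bars × 5 beats = 25 beats; 1 beat/chord → 25 chords.
B: 5 bars × 5 beats = 25 beats; 0.5 beats/chord → 50 chords.
C: 7 bars × 5 beats = 35 beats; 1 beat/chord → 35 chords.
D: 9 bars × 5 beats = 45 beats; 1 beat/chord → 45 chords.
E: 12 bars × 5 beats = 60 beats; 1.5 beats/chord → 40 chords.
Total: 25 + 50 + 35 + 45 + 40 = 195.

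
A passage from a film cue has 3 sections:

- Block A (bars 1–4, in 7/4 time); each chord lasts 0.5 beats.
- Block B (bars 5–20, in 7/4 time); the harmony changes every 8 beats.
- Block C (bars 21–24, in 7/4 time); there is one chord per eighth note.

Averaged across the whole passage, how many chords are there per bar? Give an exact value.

A: 4 bars of 7 beats is 28 beats; at 0.5 beats each that's 56 chords.
B: 16 bars of 7 beats is 112 beats; at 8 beats each that's 14 chords.
C: 4 bars of 7 beats is 28 beats; at 0.5 beats each that's 56 chords.
Overall: 126 chords over 24 bars → 126/24 = 5.25 chords per bar.

5.25 chords per bar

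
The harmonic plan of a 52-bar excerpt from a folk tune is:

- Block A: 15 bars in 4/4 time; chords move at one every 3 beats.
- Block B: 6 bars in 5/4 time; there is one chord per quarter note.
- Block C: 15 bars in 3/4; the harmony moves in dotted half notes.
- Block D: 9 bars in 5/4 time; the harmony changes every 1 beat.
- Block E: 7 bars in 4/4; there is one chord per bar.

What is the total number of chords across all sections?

A: 15 bars × 4 beats = 60 beats; 3 beats/chord → 20 chords.
B: 6 bars × 5 beats = 30 beats; 1 beat/chord → 30 chords.
C: 15 bars × 3 beats = 45 beats; 3 beats/chord → 15 chords.
D: 9 bars × 5 beats = 45 beats; 1 beat/chord → 45 chords.
E: 7 bars × 4 beats = 28 beats; 4 beats/chord → 7 chords.
Total: 20 + 30 + 15 + 45 + 7 = 117.

117 chords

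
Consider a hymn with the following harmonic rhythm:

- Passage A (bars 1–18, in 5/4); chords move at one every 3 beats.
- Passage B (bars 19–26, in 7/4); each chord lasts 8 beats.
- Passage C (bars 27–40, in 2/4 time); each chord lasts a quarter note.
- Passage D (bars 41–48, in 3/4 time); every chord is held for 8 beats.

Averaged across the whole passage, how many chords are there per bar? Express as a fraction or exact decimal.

A: 18 bars of 5 beats is 90 beats; at 3 beats each that's 30 chords.
B: 8 bars of 7 beats is 56 beats; at 8 beats each that's 7 chords.
C: 14 bars of 2 beats is 28 beats; at 1 beat each that's 28 chords.
D: 8 bars of 3 beats is 24 beats; at 8 beats each that's 3 chords.
Overall: 68 chords over 48 bars → 68/48 = 17/12 chords per bar.

17/12 chords per bar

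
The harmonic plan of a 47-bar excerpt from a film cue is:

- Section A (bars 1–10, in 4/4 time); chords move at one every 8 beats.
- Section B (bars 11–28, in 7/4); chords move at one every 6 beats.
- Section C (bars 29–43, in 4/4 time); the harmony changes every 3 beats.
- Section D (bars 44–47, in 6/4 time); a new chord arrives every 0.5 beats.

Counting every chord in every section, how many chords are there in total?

A has 40 beats and chords last 8 each, so 5 chords.
B has 126 beats and chords last 6 each, so 21 chords.
C has 60 beats and chords last 3 each, so 20 chords.
D has 24 beats and chords last 0.5 each, so 48 chords.
Total: 5 + 21 + 20 + 48 = 94.

94 chords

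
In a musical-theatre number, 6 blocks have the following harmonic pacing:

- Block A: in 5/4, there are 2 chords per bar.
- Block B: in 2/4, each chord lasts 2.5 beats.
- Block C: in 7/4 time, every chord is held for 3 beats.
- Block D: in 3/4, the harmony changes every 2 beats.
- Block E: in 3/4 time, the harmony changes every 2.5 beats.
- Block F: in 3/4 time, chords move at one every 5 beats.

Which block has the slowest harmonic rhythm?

A: each chord is 2.5 beats in 5/4, so 2 per bar.
B: each chord is 2.5 beats in 2/4, so 0.8 per bar.
C: each chord is 3 beats in 7/4, so 7/3 per bar.
D: each chord is 2 beats in 3/4, so 1.5 per bar.
E: each chord is 2.5 beats in 3/4, so 1.2 per bar.
F: each chord is 5 beats in 3/4, so 0.6 per bar.
Slowest is F at 0.6 chords/bar.

Block F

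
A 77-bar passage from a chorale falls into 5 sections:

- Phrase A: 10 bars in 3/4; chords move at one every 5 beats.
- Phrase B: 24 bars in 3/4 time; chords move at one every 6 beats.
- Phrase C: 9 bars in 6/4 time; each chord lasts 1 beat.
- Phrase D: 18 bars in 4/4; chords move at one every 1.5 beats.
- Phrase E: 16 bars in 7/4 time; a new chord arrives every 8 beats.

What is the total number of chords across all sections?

134 chords

A: 10 bars × 3 beats = 30 beats; 5 beats/chord → 6 chords.
B: 24 bars × 3 beats = 72 beats; 6 beats/chord → 12 chords.
C: 9 bars × 6 beats = 54 beats; 1 beat/chord → 54 chords.
D: 18 bars × 4 beats = 72 beats; 1.5 beats/chord → 48 chords.
E: 16 bars × 7 beats = 112 beats; 8 beats/chord → 14 chords.
Total: 6 + 12 + 54 + 48 + 14 = 134.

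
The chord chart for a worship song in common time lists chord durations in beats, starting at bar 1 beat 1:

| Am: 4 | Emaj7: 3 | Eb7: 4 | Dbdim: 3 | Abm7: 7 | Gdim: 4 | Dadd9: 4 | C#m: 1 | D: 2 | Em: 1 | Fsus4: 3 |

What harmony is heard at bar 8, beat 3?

D

Beat 3 of bar 8 is beat (8−1)×4 + 3 = 31 overall.
Running totals: Am ends at 4, Emaj7 ends at 7, Eb7 ends at 11, Dbdim ends at 14, Abm7 ends at 21, Gdim ends at 25, Dadd9 ends at 29, C#m ends at 30, D ends at 32.
Beat 31 falls within D.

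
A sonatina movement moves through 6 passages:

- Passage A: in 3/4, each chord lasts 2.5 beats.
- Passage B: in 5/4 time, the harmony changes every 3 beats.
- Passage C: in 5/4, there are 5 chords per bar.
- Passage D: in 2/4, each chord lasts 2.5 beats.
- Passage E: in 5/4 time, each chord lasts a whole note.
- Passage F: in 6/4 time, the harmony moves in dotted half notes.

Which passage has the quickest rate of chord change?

A: each chord is 2.5 beats in 3/4, so 1.2 per bar.
B: each chord is 3 beats in 5/4, so 5/3 per bar.
C: each chord is 1 beat in 5/4, so 5 per bar.
D: each chord is 2.5 beats in 2/4, so 0.8 per bar.
E: each chord is 4 beats in 5/4, so 1.25 per bar.
F: each chord is 3 beats in 6/4, so 2 per bar.
Fastest is C at 5 chords/bar.

Passage C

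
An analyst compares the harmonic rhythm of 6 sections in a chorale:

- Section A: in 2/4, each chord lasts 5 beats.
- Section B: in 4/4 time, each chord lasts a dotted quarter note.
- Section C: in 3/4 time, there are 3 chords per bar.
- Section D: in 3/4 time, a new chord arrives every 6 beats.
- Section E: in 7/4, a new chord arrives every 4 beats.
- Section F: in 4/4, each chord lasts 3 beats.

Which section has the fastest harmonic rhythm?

Section C

A: 2 beats/bar ÷ 5 beats/chord = 0.4 chords/bar.
B: 4 beats/bar ÷ 1.5 beats/chord = 8/3 chords/bar.
C: 3 beats/bar ÷ 1 beat/chord = 3 chords/bar.
D: 3 beats/bar ÷ 6 beats/chord = 0.5 chords/bar.
E: 7 beats/bar ÷ 4 beats/chord = 1.75 chords/bar.
F: 4 beats/bar ÷ 3 beats/chord = 4/3 chords/bar.
Fastest is C at 3 chords/bar.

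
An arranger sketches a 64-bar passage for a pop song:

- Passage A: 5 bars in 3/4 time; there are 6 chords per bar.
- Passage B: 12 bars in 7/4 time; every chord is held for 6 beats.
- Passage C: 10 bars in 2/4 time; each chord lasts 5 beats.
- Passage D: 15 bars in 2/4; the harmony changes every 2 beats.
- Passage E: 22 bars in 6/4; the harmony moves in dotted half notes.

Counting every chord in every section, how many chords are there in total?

107 chords

A: 5·3 = 15 beats, 15/0.5 = 30 chords.
B: 12·7 = 84 beats, 84/6 = 14 chords.
C: 10·2 = 20 beats, 20/5 = 4 chords.
D: 15·2 = 30 beats, 30/2 = 15 chords.
E: 22·6 = 132 beats, 132/3 = 44 chords.
Total: 30 + 14 + 4 + 15 + 44 = 107.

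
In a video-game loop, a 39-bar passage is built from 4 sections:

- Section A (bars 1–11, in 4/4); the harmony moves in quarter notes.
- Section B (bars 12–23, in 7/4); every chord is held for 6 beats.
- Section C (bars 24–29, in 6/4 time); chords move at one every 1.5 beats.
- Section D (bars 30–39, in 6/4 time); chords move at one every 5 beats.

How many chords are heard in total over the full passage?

A: 11 bars × 4 beats = 44 beats; 1 beat/chord → 44 chords.
B: 12 bars × 7 beats = 84 beats; 6 beats/chord → 14 chords.
C: 6 bars × 6 beats = 36 beats; 1.5 beats/chord → 24 chords.
D: 10 bars × 6 beats = 60 beats; 5 beats/chord → 12 chords.
Total: 44 + 14 + 24 + 12 = 94.

94 chords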